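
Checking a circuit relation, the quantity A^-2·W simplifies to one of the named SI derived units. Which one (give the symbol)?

Ω

W = J/s (power = energy per time),
    = kg·m²·s⁻³.
Combining: A⁻²·W = A⁻² · (kg·m²·s⁻³) = kg·m²·s⁻³·A⁻².
kg·m²·s⁻³·A⁻² is the base-SI form of the ohm.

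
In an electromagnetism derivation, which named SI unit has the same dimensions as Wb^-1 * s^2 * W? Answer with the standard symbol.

C

Wb = kg·m²·s⁻²·A⁻¹.
So Wb⁻¹ = kg⁻¹·m⁻²·s²·A.
W = kg·m²·s⁻³.
Combining: Wb⁻¹·s²·W = (kg⁻¹·m⁻²·s²·A) · s² · (kg·m²·s⁻³) = s·A.
s·A is the base-SI form of the coulomb.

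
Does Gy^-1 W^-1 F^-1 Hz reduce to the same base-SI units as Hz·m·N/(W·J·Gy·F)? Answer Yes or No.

Yes

Left side:
  Gy = J/kg (absorbed dose = energy per mass),
      = m²·s⁻².
  So Gy⁻¹ = m⁻²·s².
  W = J/s (power = energy per time),
      = kg·m²·s⁻³.
  So W⁻¹ = kg⁻¹·m⁻²·s³.
  F = C/V (capacitance = charge per voltage),
      = A·s/(kg·m²·s⁻³·A⁻¹) (substituting C and V),
      = kg⁻¹·m⁻²·s⁴·A².
  So F⁻¹ = kg·m²·s⁻⁴·A⁻².
  Hz = 1/s = s⁻¹ (frequency is cycles per second).
  Combining: Gy⁻¹·W⁻¹·F⁻¹·Hz = (m⁻²·s²) · (kg⁻¹·m⁻²·s³) · (kg·m²·s⁻⁴·A⁻²) · s⁻¹ = m⁻²·A⁻².
Right side:
  Hz = 1/s = s⁻¹ (frequency is cycles per second).
  W = J/s (power = energy per time),
      = kg·m²·s⁻³.
  So W⁻¹ = kg⁻¹·m⁻²·s³.
  J = N·m (work = force × distance),
      = kg·m²·s⁻².
  So J⁻¹ = kg⁻¹·m⁻²·s².
  Gy = J/kg (absorbed dose = energy per mass),
      = m²·s⁻².
  So Gy⁻¹ = m⁻²·s².
  F = C/V (capacitance = charge per voltage),
      = A·s/(kg·m²·s⁻³·A⁻¹) (substituting C and V),
      = kg⁻¹·m⁻²·s⁴·A².
  So F⁻¹ = kg·m²·s⁻⁴·A⁻².
  N = kg·m/s² = kg·m·s⁻² (force = mass × acceleration).
  Combining: Hz·W⁻¹·J⁻¹·Gy⁻¹·m·F⁻¹·N = s⁻¹ · (kg⁻¹·m⁻²·s³) · (kg⁻¹·m⁻²·s²) · (m⁻²·s²) · m · (kg·m²·s⁻⁴·A⁻²) · (kg·m·s⁻²) = m⁻²·A⁻².
Both reduce to m⁻²·A⁻².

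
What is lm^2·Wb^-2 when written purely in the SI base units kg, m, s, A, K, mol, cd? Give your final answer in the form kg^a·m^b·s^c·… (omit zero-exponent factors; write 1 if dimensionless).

lm = cd·sr = cd (luminous flux; sr is dimensionless).
So lm² = cd².
Wb = V·s (flux: a volt is a weber per second),
    = kg·m²·s⁻²·A⁻¹.
So Wb⁻² = kg⁻²·m⁻⁴·s⁴·A².
Combining: lm²·Wb⁻² = cd² · (kg⁻²·m⁻⁴·s⁴·A²) = kg⁻²·m⁻⁴·s⁴·A²·cd².

kg⁻²·m⁻⁴·s⁴·A²·cd²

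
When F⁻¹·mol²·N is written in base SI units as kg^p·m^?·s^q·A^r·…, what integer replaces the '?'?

3

F = C/V (capacitance = charge per voltage),
    = A·s/(kg·m²·s⁻³·A⁻¹) (substituting C and V),
    = kg⁻¹·m⁻²·s⁴·A².
So F⁻¹ = kg·m²·s⁻⁴·A⁻².
N = kg·m/s² = kg·m·s⁻² (force = mass × acceleration).
Combining: F⁻¹·mol²·N = (kg·m²·s⁻⁴·A⁻²) · mol² · (kg·m·s⁻²) = kg²·m³·s⁻⁶·A⁻²·mol².
The exponent of m is 3.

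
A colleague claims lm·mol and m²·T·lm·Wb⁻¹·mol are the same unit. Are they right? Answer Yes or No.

Left side:
  lm = cd·sr = cd (luminous flux; sr is dimensionless).
  Combining: lm·mol = cd · mol = mol·cd.
Right side:
  T = kg·s⁻²·A⁻¹.
  lm = cd.
  Wb = kg·m²·s⁻²·A⁻¹.
  So Wb⁻¹ = kg⁻¹·m⁻²·s²·A.
  Combining: m²·T·lm·Wb⁻¹·mol = m² · (kg·s⁻²·A⁻¹) · cd · (kg⁻¹·m⁻²·s²·A) · mol = mol·cd.
Both reduce to mol·cd.

Yes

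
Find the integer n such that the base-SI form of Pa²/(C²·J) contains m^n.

-4

Pa = N/m² (pressure = force per area),
    = kg·m⁻¹·s⁻².
So Pa² = kg²·m⁻²·s⁻⁴.
C = A·s = s·A (charge = current × time).
So C⁻² = s⁻²·A⁻².
J = N·m (work = force × distance),
    = kg·m²·s⁻².
So J⁻¹ = kg⁻¹·m⁻²·s².
Combining: Pa²·C⁻²·J⁻¹ = (kg²·m⁻²·s⁻⁴) · (s⁻²·A⁻²) · (kg⁻¹·m⁻²·s²) = kg·m⁻⁴·s⁻⁴·A⁻².
The exponent of m is -4.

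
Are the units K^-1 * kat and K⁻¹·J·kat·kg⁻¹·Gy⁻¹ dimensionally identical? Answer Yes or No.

Left side:
  kat = s⁻¹·mol.
  Combining: K⁻¹·kat = K⁻¹ · (s⁻¹·mol) = s⁻¹·K⁻¹·mol.
Right side:
  J = kg·m²·s⁻².
  kat = s⁻¹·mol.
  Gy = m²·s⁻².
  So Gy⁻¹ = m⁻²·s².
  Combining: K⁻¹·J·kat·kg⁻¹·Gy⁻¹ = K⁻¹ · (kg·m²·s⁻²) · (s⁻¹·mol) · kg⁻¹ · (m⁻²·s²) = s⁻¹·K⁻¹·mol.
Both reduce to s⁻¹·K⁻¹·mol.

Yes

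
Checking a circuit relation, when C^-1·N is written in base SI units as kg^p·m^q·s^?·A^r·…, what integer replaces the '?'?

-3

C = A·s = s·A (charge = current × time).
So C⁻¹ = s⁻¹·A⁻¹.
N = kg·m/s² = kg·m·s⁻² (force = mass × acceleration).
Combining: C⁻¹·N = (s⁻¹·A⁻¹) · (kg·m·s⁻²) = kg·m·s⁻³·A⁻¹.
The exponent of s is -3.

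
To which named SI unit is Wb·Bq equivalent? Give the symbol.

V

Wb = V·s (flux: a volt is a weber per second),
    = kg·m²·s⁻²·A⁻¹.
Bq = 1/s = s⁻¹ (activity is decays per second).
Combining: Wb·Bq = (kg·m²·s⁻²·A⁻¹) · s⁻¹ = kg·m²·s⁻³·A⁻¹.
kg·m²·s⁻³·A⁻¹ is the base-SI form of the volt.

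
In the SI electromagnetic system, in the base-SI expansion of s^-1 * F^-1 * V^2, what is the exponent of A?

F = C/V (capacitance = charge per voltage),
    = A·s/(kg·m²·s⁻³·A⁻¹) (substituting C and V),
    = kg⁻¹·m⁻²·s⁴·A².
So F⁻¹ = kg·m²·s⁻⁴·A⁻².
V = W/A (potential = power per current),
    = kg·m²·s⁻³·A⁻¹.
So V² = kg²·m⁴·s⁻⁶·A⁻².
Combining: s⁻¹·F⁻¹·V² = s⁻¹ · (kg·m²·s⁻⁴·A⁻²) · (kg²·m⁴·s⁻⁶·A⁻²) = kg³·m⁶·s⁻¹¹·A⁻⁴.
The exponent of A is -4.

-4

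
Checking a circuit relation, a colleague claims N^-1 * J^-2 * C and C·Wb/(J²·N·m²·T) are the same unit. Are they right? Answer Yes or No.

Left side:
  N = kg·m·s⁻².
  So N⁻¹ = kg⁻¹·m⁻¹·s².
  J = kg·m²·s⁻².
  So J⁻² = kg⁻²·m⁻⁴·s⁴.
  C = s·A.
  Combining: N⁻¹·J⁻²·C = (kg⁻¹·m⁻¹·s²) · (kg⁻²·m⁻⁴·s⁴) · (s·A) = kg⁻³·m⁻⁵·s⁷·A.
Right side:
  J = N·m (work = force × distance),
      = kg·m²·s⁻².
  So J⁻² = kg⁻²·m⁻⁴·s⁴.
  N = kg·m/s² = kg·m·s⁻² (force = mass × acceleration).
  So N⁻¹ = kg⁻¹·m⁻¹·s².
  C = A·s = s·A (charge = current × time).
  Wb = V·s (flux: a volt is a weber per second),
      = kg·m²·s⁻²·A⁻¹.
  T = Wb/m² (flux density = flux per area),
      = kg·s⁻²·A⁻¹.
  So T⁻¹ = kg⁻¹·s²·A.
  Combining: J⁻²·N⁻¹·m⁻²·C·Wb·T⁻¹ = (kg⁻²·m⁻⁴·s⁴) · (kg⁻¹·m⁻¹·s²) · m⁻² · (s·A) · (kg·m²·s⁻²·A⁻¹) · (kg⁻¹·s²·A) = kg⁻³·m⁻⁵·s⁷·A.
Both reduce to kg⁻³·m⁻⁵·s⁷·A.

Yes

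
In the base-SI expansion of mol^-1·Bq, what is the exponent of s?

Bq = s⁻¹.
Combining: mol⁻¹·Bq = mol⁻¹ · s⁻¹ = s⁻¹·mol⁻¹.
The exponent of s is -1.

-1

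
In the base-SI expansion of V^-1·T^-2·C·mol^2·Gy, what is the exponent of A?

V = W/A (potential = power per current),
    = kg·m²·s⁻³·A⁻¹.
So V⁻¹ = kg⁻¹·m⁻²·s³·A.
T = Wb/m² (flux density = flux per area),
    = kg·s⁻²·A⁻¹.
So T⁻² = kg⁻²·s⁴·A².
C = A·s = s·A (charge = current × time).
Gy = J/kg (absorbed dose = energy per mass),
    = m²·s⁻².
Combining: V⁻¹·T⁻²·C·mol²·Gy = (kg⁻¹·m⁻²·s³·A) · (kg⁻²·s⁴·A²) · (s·A) · mol² · (m²·s⁻²) = kg⁻³·s⁶·A⁴·mol².
The exponent of A is 4.

4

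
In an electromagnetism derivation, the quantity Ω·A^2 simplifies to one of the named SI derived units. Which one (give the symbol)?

W

Ω = kg·m²·s⁻³·A⁻².
Combining: Ω·A² = (kg·m²·s⁻³·A⁻²) · A² = kg·m²·s⁻³.
kg·m²·s⁻³ is the base-SI form of the watt.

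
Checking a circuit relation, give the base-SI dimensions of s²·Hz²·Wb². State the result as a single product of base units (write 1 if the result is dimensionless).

kg²·m⁴·s⁻⁴·A⁻²

Hz = 1/s = s⁻¹ (frequency is cycles per second).
So Hz² = s⁻².
Wb = V·s (flux: a volt is a weber per second),
    = kg·m²·s⁻²·A⁻¹.
So Wb² = kg²·m⁴·s⁻⁴·A⁻².
Combining: s²·Hz²·Wb² = s² · s⁻² · (kg²·m⁴·s⁻⁴·A⁻²) = kg²·m⁴·s⁻⁴·A⁻².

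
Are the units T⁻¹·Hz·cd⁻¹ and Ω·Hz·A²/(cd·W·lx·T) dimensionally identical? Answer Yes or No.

No

Left side:
  T = Wb/m² (flux density = flux per area),
      = kg·s⁻²·A⁻¹.
  So T⁻¹ = kg⁻¹·s²·A.
  Hz = 1/s = s⁻¹ (frequency is cycles per second).
  Combining: T⁻¹·Hz·cd⁻¹ = (kg⁻¹·s²·A) · s⁻¹ · cd⁻¹ = kg⁻¹·s·A·cd⁻¹.
Right side:
  Ω = kg·m²·s⁻³·A⁻².
  W = kg·m²·s⁻³.
  So W⁻¹ = kg⁻¹·m⁻²·s³.
  Hz = s⁻¹.
  lx = m⁻²·cd.
  So lx⁻¹ = m²·cd⁻¹.
  T = kg·s⁻²·A⁻¹.
  So T⁻¹ = kg⁻¹·s²·A.
  Combining: Ω·cd⁻¹·W⁻¹·Hz·A²·lx⁻¹·T⁻¹ = (kg·m²·s⁻³·A⁻²) · cd⁻¹ · (kg⁻¹·m⁻²·s³) · s⁻¹ · A² · (m²·cd⁻¹) · (kg⁻¹·s²·A) = kg⁻¹·m²·s·A·cd⁻².
Left is kg⁻¹·s·A·cd⁻¹; right is kg⁻¹·m²·s·A·cd⁻² — different.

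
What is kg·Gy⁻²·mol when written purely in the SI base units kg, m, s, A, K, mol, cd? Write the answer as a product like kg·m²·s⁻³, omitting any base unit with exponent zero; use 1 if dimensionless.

Gy = J/kg (absorbed dose = energy per mass),
    = m²·s⁻².
So Gy⁻² = m⁻⁴·s⁴.
Combining: kg·Gy⁻²·mol = kg · (m⁻⁴·s⁴) · mol = kg·m⁻⁴·s⁴·mol.

kg·m⁻⁴·s⁴·mol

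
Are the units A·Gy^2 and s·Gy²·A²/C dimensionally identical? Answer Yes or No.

Yes

Left side:
  Gy = m²·s⁻².
  So Gy² = m⁴·s⁻⁴.
  Combining: A·Gy² = A · (m⁴·s⁻⁴) = m⁴·s⁻⁴·A.
Right side:
  Gy = m²·s⁻².
  So Gy² = m⁴·s⁻⁴.
  C = s·A.
  So C⁻¹ = s⁻¹·A⁻¹.
  Combining: s·Gy²·A²·C⁻¹ = s · (m⁴·s⁻⁴) · A² · (s⁻¹·A⁻¹) = m⁴·s⁻⁴·A.
Both reduce to m⁴·s⁻⁴·A.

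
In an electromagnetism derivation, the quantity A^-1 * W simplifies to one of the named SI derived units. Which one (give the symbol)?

W = J/s (power = energy per time),
    = kg·m²·s⁻³.
Combining: A⁻¹·W = A⁻¹ · (kg·m²·s⁻³) = kg·m²·s⁻³·A⁻¹.
kg·m²·s⁻³·A⁻¹ is the base-SI form of the volt.

V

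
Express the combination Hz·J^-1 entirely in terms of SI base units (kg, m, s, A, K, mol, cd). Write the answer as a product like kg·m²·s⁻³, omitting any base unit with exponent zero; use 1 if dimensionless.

Hz = s⁻¹.
J = kg·m²·s⁻².
So J⁻¹ = kg⁻¹·m⁻²·s².
Combining: Hz·J⁻¹ = s⁻¹ · (kg⁻¹·m⁻²·s²) = kg⁻¹·m⁻²·s.

kg⁻¹·m⁻²·s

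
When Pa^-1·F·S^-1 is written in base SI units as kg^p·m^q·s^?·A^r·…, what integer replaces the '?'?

3

Pa = N/m² (pressure = force per area),
    = kg·m⁻¹·s⁻².
So Pa⁻¹ = kg⁻¹·m·s².
F = C/V (capacitance = charge per voltage),
    = A·s/(kg·m²·s⁻³·A⁻¹) (substituting C and V),
    = kg⁻¹·m⁻²·s⁴·A².
S = 1/Ω (conductance is reciprocal resistance),
    = kg⁻¹·m⁻²·s³·A².
So S⁻¹ = kg·m²·s⁻³·A⁻².
Combining: Pa⁻¹·F·S⁻¹ = (kg⁻¹·m·s²) · (kg⁻¹·m⁻²·s⁴·A²) · (kg·m²·s⁻³·A⁻²) = kg⁻¹·m·s³.
The exponent of s is 3.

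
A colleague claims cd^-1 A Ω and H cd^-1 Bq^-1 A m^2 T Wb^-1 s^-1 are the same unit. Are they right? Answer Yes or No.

Left side:
  Ω = V/A (resistance = voltage per current),
      = kg·m²·s⁻³·A⁻².
  Combining: cd⁻¹·A·Ω = cd⁻¹ · A · (kg·m²·s⁻³·A⁻²) = kg·m²·s⁻³·A⁻¹·cd⁻¹.
Right side:
  H = Wb/A (inductance = flux per current),
      = kg·m²·s⁻²·A⁻².
  Bq = 1/s = s⁻¹ (activity is decays per second).
  So Bq⁻¹ = s.
  T = Wb/m² (flux density = flux per area),
      = kg·s⁻²·A⁻¹.
  Wb = V·s (flux: a volt is a weber per second),
      = kg·m²·s⁻²·A⁻¹.
  So Wb⁻¹ = kg⁻¹·m⁻²·s²·A.
  Combining: H·cd⁻¹·Bq⁻¹·A·m²·T·Wb⁻¹·s⁻¹ = (kg·m²·s⁻²·A⁻²) · cd⁻¹ · s · A · m² · (kg·s⁻²·A⁻¹) · (kg⁻¹·m⁻²·s²·A) · s⁻¹ = kg·m²·s⁻²·A⁻¹·cd⁻¹.
Left is kg·m²·s⁻³·A⁻¹·cd⁻¹; right is kg·m²·s⁻²·A⁻¹·cd⁻¹ — different.

No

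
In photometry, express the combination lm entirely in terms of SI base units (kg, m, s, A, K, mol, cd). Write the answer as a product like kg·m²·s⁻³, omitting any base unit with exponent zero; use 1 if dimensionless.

lm = cd.

cd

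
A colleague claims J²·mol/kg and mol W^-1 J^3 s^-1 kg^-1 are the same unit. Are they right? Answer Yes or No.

Left side:
  J = kg·m²·s⁻².
  So J² = kg²·m⁴·s⁻⁴.
  Combining: J²·kg⁻¹·mol = (kg²·m⁴·s⁻⁴) · kg⁻¹ · mol = kg·m⁴·s⁻⁴·mol.
Right side:
  W = J/s (power = energy per time),
      = kg·m²·s⁻³.
  So W⁻¹ = kg⁻¹·m⁻²·s³.
  J = N·m (work = force × distance),
      = kg·m²·s⁻².
  So J³ = kg³·m⁶·s⁻⁶.
  Combining: mol·W⁻¹·J³·s⁻¹·kg⁻¹ = mol · (kg⁻¹·m⁻²·s³) · (kg³·m⁶·s⁻⁶) · s⁻¹ · kg⁻¹ = kg·m⁴·s⁻⁴·mol.
Both reduce to kg·m⁴·s⁻⁴·mol.

Yes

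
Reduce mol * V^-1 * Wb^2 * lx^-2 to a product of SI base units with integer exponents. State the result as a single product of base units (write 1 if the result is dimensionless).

V = W/A (potential = power per current),
    = kg·m²·s⁻³·A⁻¹.
So V⁻¹ = kg⁻¹·m⁻²·s³·A.
Wb = V·s (flux: a volt is a weber per second),
    = kg·m²·s⁻²·A⁻¹.
So Wb² = kg²·m⁴·s⁻⁴·A⁻².
lx = lm/m² (illuminance = luminous flux per area),
    = m⁻²·cd.
So lx⁻² = m⁴·cd⁻².
Combining: mol·V⁻¹·Wb²·lx⁻² = mol · (kg⁻¹·m⁻²·s³·A) · (kg²·m⁴·s⁻⁴·A⁻²) · (m⁴·cd⁻²) = kg·m⁶·s⁻¹·A⁻¹·mol·cd⁻².

kg·m⁶·s⁻¹·A⁻¹·mol·cd⁻²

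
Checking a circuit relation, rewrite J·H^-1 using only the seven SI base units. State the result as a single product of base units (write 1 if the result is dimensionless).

J = N·m (work = force × distance),
    = kg·m²·s⁻².
H = Wb/A (inductance = flux per current),
    = kg·m²·s⁻²·A⁻².
So H⁻¹ = kg⁻¹·m⁻²·s²·A².
Combining: J·H⁻¹ = (kg·m²·s⁻²) · (kg⁻¹·m⁻²·s²·A²) = A².

A²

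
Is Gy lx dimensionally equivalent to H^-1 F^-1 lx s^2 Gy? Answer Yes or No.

Left side:
  Gy = m²·s⁻².
  lx = m⁻²·cd.
  Combining: Gy·lx = (m²·s⁻²) · (m⁻²·cd) = s⁻²·cd.
Right side:
  H = Wb/A (inductance = flux per current),
      = kg·m²·s⁻²·A⁻².
  So H⁻¹ = kg⁻¹·m⁻²·s²·A².
  F = C/V (capacitance = charge per voltage),
      = A·s/(kg·m²·s⁻³·A⁻¹) (substituting C and V),
      = kg⁻¹·m⁻²·s⁴·A².
  So F⁻¹ = kg·m²·s⁻⁴·A⁻².
  lx = lm/m² (illuminance = luminous flux per area),
      = m⁻²·cd.
  Gy = J/kg (absorbed dose = energy per mass),
      = m²·s⁻².
  Combining: H⁻¹·F⁻¹·lx·s²·Gy = (kg⁻¹·m⁻²·s²·A²) · (kg·m²·s⁻⁴·A⁻²) · (m⁻²·cd) · s² · (m²·s⁻²) = s⁻²·cd.
Both reduce to s⁻²·cd.

Yes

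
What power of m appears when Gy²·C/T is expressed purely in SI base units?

Gy = m²·s⁻².
So Gy² = m⁴·s⁻⁴.
C = s·A.
T = kg·s⁻²·A⁻¹.
So T⁻¹ = kg⁻¹·s²·A.
Combining: Gy²·C·T⁻¹ = (m⁴·s⁻⁴) · (s·A) · (kg⁻¹·s²·A) = kg⁻¹·m⁴·s⁻¹·A².
The exponent of m is 4.

4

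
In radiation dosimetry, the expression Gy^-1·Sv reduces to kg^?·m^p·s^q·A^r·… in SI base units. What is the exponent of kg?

Gy = m²·s⁻².
So Gy⁻¹ = m⁻²·s².
Sv = m²·s⁻².
Combining: Gy⁻¹·Sv = (m⁻²·s²) · (m²·s⁻²) = 1.
The exponent of kg is 0.

0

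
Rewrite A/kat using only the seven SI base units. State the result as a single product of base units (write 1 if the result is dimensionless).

s·A·mol⁻¹

kat = s⁻¹·mol.
So kat⁻¹ = s·mol⁻¹.
Combining: kat⁻¹·A = (s·mol⁻¹) · A = s·A·mol⁻¹.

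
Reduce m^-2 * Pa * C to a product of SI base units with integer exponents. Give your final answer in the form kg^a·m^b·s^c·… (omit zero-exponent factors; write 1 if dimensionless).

Pa = N/m² (pressure = force per area),
    = kg·m⁻¹·s⁻².
C = A·s = s·A (charge = current × time).
Combining: m⁻²·Pa·C = m⁻² · (kg·m⁻¹·s⁻²) · (s·A) = kg·m⁻³·s⁻¹·A.

kg·m⁻³·s⁻¹·A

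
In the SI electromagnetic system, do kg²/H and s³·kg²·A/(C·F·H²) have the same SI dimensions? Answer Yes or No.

Left side:
  H = kg·m²·s⁻²·A⁻².
  So H⁻¹ = kg⁻¹·m⁻²·s²·A².
  Combining: kg²·H⁻¹ = kg² · (kg⁻¹·m⁻²·s²·A²) = kg·m⁻²·s²·A².
Right side:
  C = A·s = s·A (charge = current × time).
  So C⁻¹ = s⁻¹·A⁻¹.
  F = C/V (capacitance = charge per voltage),
      = A·s/(kg·m²·s⁻³·A⁻¹) (substituting C and V),
      = kg⁻¹·m⁻²·s⁴·A².
  So F⁻¹ = kg·m²·s⁻⁴·A⁻².
  H = Wb/A (inductance = flux per current),
      = kg·m²·s⁻²·A⁻².
  So H⁻² = kg⁻²·m⁻⁴·s⁴·A⁴.
  Combining: s³·C⁻¹·F⁻¹·kg²·A·H⁻² = s³ · (s⁻¹·A⁻¹) · (kg·m²·s⁻⁴·A⁻²) · kg² · A · (kg⁻²·m⁻⁴·s⁴·A⁴) = kg·m⁻²·s²·A².
Both reduce to kg·m⁻²·s²·A².

Yes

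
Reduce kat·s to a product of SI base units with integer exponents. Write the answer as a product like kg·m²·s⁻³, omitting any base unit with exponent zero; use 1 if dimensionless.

mol

kat = s⁻¹·mol.
Combining: kat·s = (s⁻¹·mol) · s = mol.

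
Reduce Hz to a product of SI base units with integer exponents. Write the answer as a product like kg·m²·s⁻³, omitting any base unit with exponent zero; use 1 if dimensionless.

s⁻¹

Hz = s⁻¹.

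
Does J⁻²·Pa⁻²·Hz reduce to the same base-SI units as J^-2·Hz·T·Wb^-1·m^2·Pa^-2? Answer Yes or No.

Left side:
  J = N·m (work = force × distance),
      = kg·m²·s⁻².
  So J⁻² = kg⁻²·m⁻⁴·s⁴.
  Pa = N/m² (pressure = force per area),
      = kg·m⁻¹·s⁻².
  So Pa⁻² = kg⁻²·m²·s⁴.
  Hz = 1/s = s⁻¹ (frequency is cycles per second).
  Combining: J⁻²·Pa⁻²·Hz = (kg⁻²·m⁻⁴·s⁴) · (kg⁻²·m²·s⁴) · s⁻¹ = kg⁻⁴·m⁻²·s⁷.
Right side:
  J = N·m (work = force × distance),
      = kg·m²·s⁻².
  So J⁻² = kg⁻²·m⁻⁴·s⁴.
  Hz = 1/s = s⁻¹ (frequency is cycles per second).
  T = Wb/m² (flux density = flux per area),
      = kg·s⁻²·A⁻¹.
  Wb = V·s (flux: a volt is a weber per second),
      = kg·m²·s⁻²·A⁻¹.
  So Wb⁻¹ = kg⁻¹·m⁻²·s²·A.
  Pa = N/m² (pressure = force per area),
      = kg·m⁻¹·s⁻².
  So Pa⁻² = kg⁻²·m²·s⁴.
  Combining: J⁻²·Hz·T·Wb⁻¹·m²·Pa⁻² = (kg⁻²·m⁻⁴·s⁴) · s⁻¹ · (kg·s⁻²·A⁻¹) · (kg⁻¹·m⁻²·s²·A) · m² · (kg⁻²·m²·s⁴) = kg⁻⁴·m⁻²·s⁷.
Both reduce to kg⁻⁴·m⁻²·s⁷.

Yes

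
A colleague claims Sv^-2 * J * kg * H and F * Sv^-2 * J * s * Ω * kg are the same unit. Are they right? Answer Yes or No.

Left side:
  Sv = m²·s⁻².
  So Sv⁻² = m⁻⁴·s⁴.
  J = kg·m²·s⁻².
  H = kg·m²·s⁻²·A⁻².
  Combining: Sv⁻²·J·kg·H = (m⁻⁴·s⁴) · (kg·m²·s⁻²) · kg · (kg·m²·s⁻²·A⁻²) = kg³·A⁻².
Right side:
  F = C/V (capacitance = charge per voltage),
      = A·s/(kg·m²·s⁻³·A⁻¹) (substituting C and V),
      = kg⁻¹·m⁻²·s⁴·A².
  Sv = J/kg (equivalent dose = energy per mass),
      = m²·s⁻².
  So Sv⁻² = m⁻⁴·s⁴.
  J = N·m (work = force × distance),
      = kg·m²·s⁻².
  Ω = V/A (resistance = voltage per current),
      = kg·m²·s⁻³·A⁻².
  Combining: F·Sv⁻²·J·s·Ω·kg = (kg⁻¹·m⁻²·s⁴·A²) · (m⁻⁴·s⁴) · (kg·m²·s⁻²) · s · (kg·m²·s⁻³·A⁻²) · kg = kg²·m⁻²·s⁴.
Left is kg³·A⁻²; right is kg²·m⁻²·s⁴ — different.

No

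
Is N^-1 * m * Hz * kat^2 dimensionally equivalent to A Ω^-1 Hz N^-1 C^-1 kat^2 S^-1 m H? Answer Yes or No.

No

Left side:
  N = kg·m/s² = kg·m·s⁻² (force = mass × acceleration).
  So N⁻¹ = kg⁻¹·m⁻¹·s².
  Hz = 1/s = s⁻¹ (frequency is cycles per second).
  kat = mol/s = s⁻¹·mol (catalytic activity).
  So kat² = s⁻²·mol².
  Combining: N⁻¹·m·Hz·kat² = (kg⁻¹·m⁻¹·s²) · m · s⁻¹ · (s⁻²·mol²) = kg⁻¹·s⁻¹·mol².
Right side:
  Ω = V/A (resistance = voltage per current),
      = kg·m²·s⁻³·A⁻².
  So Ω⁻¹ = kg⁻¹·m⁻²·s³·A².
  Hz = 1/s = s⁻¹ (frequency is cycles per second).
  N = kg·m/s² = kg·m·s⁻² (force = mass × acceleration).
  So N⁻¹ = kg⁻¹·m⁻¹·s².
  C = A·s = s·A (charge = current × time).
  So C⁻¹ = s⁻¹·A⁻¹.
  kat = mol/s = s⁻¹·mol (catalytic activity).
  So kat² = s⁻²·mol².
  S = 1/Ω (conductance is reciprocal resistance),
      = kg⁻¹·m⁻²·s³·A².
  So S⁻¹ = kg·m²·s⁻³·A⁻².
  H = Wb/A (inductance = flux per current),
      = kg·m²·s⁻²·A⁻².
  Combining: A·Ω⁻¹·Hz·N⁻¹·C⁻¹·kat²·S⁻¹·m·H = A · (kg⁻¹·m⁻²·s³·A²) · s⁻¹ · (kg⁻¹·m⁻¹·s²) · (s⁻¹·A⁻¹) · (s⁻²·mol²) · (kg·m²·s⁻³·A⁻²) · m · (kg·m²·s⁻²·A⁻²) = m²·s⁻⁴·A⁻²·mol².
Left is kg⁻¹·s⁻¹·mol²; right is m²·s⁻⁴·A⁻²·mol² — different.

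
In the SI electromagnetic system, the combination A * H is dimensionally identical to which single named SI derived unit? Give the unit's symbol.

Wb

H = kg·m²·s⁻²·A⁻².
Combining: A·H = A · (kg·m²·s⁻²·A⁻²) = kg·m²·s⁻²·A⁻¹.
kg·m²·s⁻²·A⁻¹ is the base-SI form of the weber.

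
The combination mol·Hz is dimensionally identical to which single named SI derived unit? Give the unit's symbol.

kat

Hz = 1/s = s⁻¹ (frequency is cycles per second).
Combining: mol·Hz = mol · s⁻¹ = s⁻¹·mol.
s⁻¹·mol is the base-SI form of the katal.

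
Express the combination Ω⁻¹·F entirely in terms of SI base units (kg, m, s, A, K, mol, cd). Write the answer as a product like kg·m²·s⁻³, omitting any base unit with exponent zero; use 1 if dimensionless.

Ω = V/A (resistance = voltage per current),
    = kg·m²·s⁻³·A⁻².
So Ω⁻¹ = kg⁻¹·m⁻²·s³·A².
F = C/V (capacitance = charge per voltage),
    = A·s/(kg·m²·s⁻³·A⁻¹) (substituting C and V),
    = kg⁻¹·m⁻²·s⁴·A².
Combining: Ω⁻¹·F = (kg⁻¹·m⁻²·s³·A²) · (kg⁻¹·m⁻²·s⁴·A²) = kg⁻²·m⁻⁴·s⁷·A⁴.

kg⁻²·m⁻⁴·s⁷·A⁴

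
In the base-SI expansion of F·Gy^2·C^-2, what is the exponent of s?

F = C/V (capacitance = charge per voltage),
    = A·s/(kg·m²·s⁻³·A⁻¹) (substituting C and V),
    = kg⁻¹·m⁻²·s⁴·A².
Gy = J/kg (absorbed dose = energy per mass),
    = m²·s⁻².
So Gy² = m⁴·s⁻⁴.
C = A·s = s·A (charge = current × time).
So C⁻² = s⁻²·A⁻².
Combining: F·Gy²·C⁻² = (kg⁻¹·m⁻²·s⁴·A²) · (m⁴·s⁻⁴) · (s⁻²·A⁻²) = kg⁻¹·m²·s⁻².
The exponent of s is -2.

-2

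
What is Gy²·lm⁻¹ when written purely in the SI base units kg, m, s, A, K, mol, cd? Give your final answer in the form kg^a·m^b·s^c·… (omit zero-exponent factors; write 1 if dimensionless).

Gy = m²·s⁻².
So Gy² = m⁴·s⁻⁴.
lm = cd.
So lm⁻¹ = cd⁻¹.
Combining: Gy²·lm⁻¹ = (m⁴·s⁻⁴) · cd⁻¹ = m⁴·s⁻⁴·cd⁻¹.

m⁴·s⁻⁴·cd⁻¹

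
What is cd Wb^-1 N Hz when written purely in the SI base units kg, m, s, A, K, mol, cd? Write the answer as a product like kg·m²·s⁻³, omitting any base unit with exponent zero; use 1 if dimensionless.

Wb = V·s (flux: a volt is a weber per second),
    = kg·m²·s⁻²·A⁻¹.
So Wb⁻¹ = kg⁻¹·m⁻²·s²·A.
N = kg·m/s² = kg·m·s⁻² (force = mass × acceleration).
Hz = 1/s = s⁻¹ (frequency is cycles per second).
Combining: cd·Wb⁻¹·N·Hz = cd · (kg⁻¹·m⁻²·s²·A) · (kg·m·s⁻²) · s⁻¹ = m⁻¹·s⁻¹·A·cd.

m⁻¹·s⁻¹·A·cd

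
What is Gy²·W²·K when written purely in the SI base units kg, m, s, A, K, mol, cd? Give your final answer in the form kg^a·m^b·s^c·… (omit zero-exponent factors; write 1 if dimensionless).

kg²·m⁸·s⁻¹⁰·K

Gy = J/kg (absorbed dose = energy per mass),
    = m²·s⁻².
So Gy² = m⁴·s⁻⁴.
W = J/s (power = energy per time),
    = kg·m²·s⁻³.
So W² = kg²·m⁴·s⁻⁶.
Combining: Gy²·W²·K = (m⁴·s⁻⁴) · (kg²·m⁴·s⁻⁶) · K = kg²·m⁸·s⁻¹⁰·K.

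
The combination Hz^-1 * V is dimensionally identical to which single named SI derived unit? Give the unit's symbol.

Wb

Hz = s⁻¹.
So Hz⁻¹ = s.
V = kg·m²·s⁻³·A⁻¹.
Combining: Hz⁻¹·V = s · (kg·m²·s⁻³·A⁻¹) = kg·m²·s⁻²·A⁻¹.
kg·m²·s⁻²·A⁻¹ is the base-SI form of the weber.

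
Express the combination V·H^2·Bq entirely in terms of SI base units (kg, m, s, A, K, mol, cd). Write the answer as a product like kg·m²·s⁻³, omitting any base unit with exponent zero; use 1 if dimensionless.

kg³·m⁶·s⁻⁸·A⁻⁵

V = kg·m²·s⁻³·A⁻¹.
H = kg·m²·s⁻²·A⁻².
So H² = kg²·m⁴·s⁻⁴·A⁻⁴.
Bq = s⁻¹.
Combining: V·H²·Bq = (kg·m²·s⁻³·A⁻¹) · (kg²·m⁴·s⁻⁴·A⁻⁴) · s⁻¹ = kg³·m⁶·s⁻⁸·A⁻⁵.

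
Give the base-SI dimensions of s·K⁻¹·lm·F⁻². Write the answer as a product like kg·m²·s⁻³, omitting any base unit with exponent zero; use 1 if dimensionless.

lm = cd.
F = kg⁻¹·m⁻²·s⁴·A².
So F⁻² = kg²·m⁴·s⁻⁸·A⁻⁴.
Combining: s·K⁻¹·lm·F⁻² = s · K⁻¹ · cd · (kg²·m⁴·s⁻⁸·A⁻⁴) = kg²·m⁴·s⁻⁷·A⁻⁴·K⁻¹·cd.

kg²·m⁴·s⁻⁷·A⁻⁴·K⁻¹·cd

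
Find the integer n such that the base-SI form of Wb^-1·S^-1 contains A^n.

Wb = V·s (flux: a volt is a weber per second),
    = kg·m²·s⁻²·A⁻¹.
So Wb⁻¹ = kg⁻¹·m⁻²·s²·A.
S = 1/Ω (conductance is reciprocal resistance),
    = kg⁻¹·m⁻²·s³·A².
So S⁻¹ = kg·m²·s⁻³·A⁻².
Combining: Wb⁻¹·S⁻¹ = (kg⁻¹·m⁻²·s²·A) · (kg·m²·s⁻³·A⁻²) = s⁻¹·A⁻¹.
The exponent of A is -1.

-1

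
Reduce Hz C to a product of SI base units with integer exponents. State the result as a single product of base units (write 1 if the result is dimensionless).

A

Hz = s⁻¹.
C = s·A.
Combining: Hz·C = s⁻¹ · (s·A) = A.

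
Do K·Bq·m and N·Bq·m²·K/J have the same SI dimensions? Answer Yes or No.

Yes

Left side:
  Bq = 1/s = s⁻¹ (activity is decays per second).
  Combining: K·Bq·m = K · s⁻¹ · m = m·s⁻¹·K.
Right side:
  N = kg·m·s⁻².
  Bq = s⁻¹.
  J = kg·m²·s⁻².
  So J⁻¹ = kg⁻¹·m⁻²·s².
  Combining: N·Bq·J⁻¹·m²·K = (kg·m·s⁻²) · s⁻¹ · (kg⁻¹·m⁻²·s²) · m² · K = m·s⁻¹·K.
Both reduce to m·s⁻¹·K.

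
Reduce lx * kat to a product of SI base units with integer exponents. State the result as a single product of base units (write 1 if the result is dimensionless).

lx = lm/m² (illuminance = luminous flux per area),
    = m⁻²·cd.
kat = mol/s = s⁻¹·mol (catalytic activity).
Combining: lx·kat = (m⁻²·cd) · (s⁻¹·mol) = m⁻²·s⁻¹·mol·cd.

m⁻²·s⁻¹·mol·cd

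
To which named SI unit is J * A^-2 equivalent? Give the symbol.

H

J = N·m (work = force × distance),
    = kg·m²·s⁻².
Combining: J·A⁻² = (kg·m²·s⁻²) · A⁻² = kg·m²·s⁻²·A⁻².
kg·m²·s⁻²·A⁻² is the base-SI form of the henry.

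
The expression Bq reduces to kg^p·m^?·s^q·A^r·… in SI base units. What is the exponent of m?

Bq = s⁻¹.
The exponent of m is 0.

0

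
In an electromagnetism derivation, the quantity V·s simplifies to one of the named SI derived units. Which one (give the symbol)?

V = W/A (potential = power per current),
    = kg·m²·s⁻³·A⁻¹.
Combining: V·s = (kg·m²·s⁻³·A⁻¹) · s = kg·m²·s⁻²·A⁻¹.
kg·m²·s⁻²·A⁻¹ is the base-SI form of the weber.

Wb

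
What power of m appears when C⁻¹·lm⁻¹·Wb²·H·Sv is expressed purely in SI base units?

8

C = A·s = s·A (charge = current × time).
So C⁻¹ = s⁻¹·A⁻¹.
lm = cd·sr = cd (luminous flux; sr is dimensionless).
So lm⁻¹ = cd⁻¹.
Wb = V·s (flux: a volt is a weber per second),
    = kg·m²·s⁻²·A⁻¹.
So Wb² = kg²·m⁴·s⁻⁴·A⁻².
H = Wb/A (inductance = flux per current),
    = kg·m²·s⁻²·A⁻².
Sv = J/kg (equivalent dose = energy per mass),
    = m²·s⁻².
Combining: C⁻¹·lm⁻¹·Wb²·H·Sv = (s⁻¹·A⁻¹) · cd⁻¹ · (kg²·m⁴·s⁻⁴·A⁻²) · (kg·m²·s⁻²·A⁻²) · (m²·s⁻²) = kg³·m⁸·s⁻⁹·A⁻⁵·cd⁻¹.
The exponent of m is 8.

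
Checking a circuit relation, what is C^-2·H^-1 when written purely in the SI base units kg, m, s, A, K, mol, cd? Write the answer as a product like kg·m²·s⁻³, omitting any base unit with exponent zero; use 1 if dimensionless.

kg⁻¹·m⁻²

C = A·s = s·A (charge = current × time).
So C⁻² = s⁻²·A⁻².
H = Wb/A (inductance = flux per current),
    = kg·m²·s⁻²·A⁻².
So H⁻¹ = kg⁻¹·m⁻²·s²·A².
Combining: C⁻²·H⁻¹ = (s⁻²·A⁻²) · (kg⁻¹·m⁻²·s²·A²) = kg⁻¹·m⁻².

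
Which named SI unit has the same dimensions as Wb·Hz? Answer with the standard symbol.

Wb = kg·m²·s⁻²·A⁻¹.
Hz = s⁻¹.
Combining: Wb·Hz = (kg·m²·s⁻²·A⁻¹) · s⁻¹ = kg·m²·s⁻³·A⁻¹.
kg·m²·s⁻³·A⁻¹ is the base-SI form of the volt.

V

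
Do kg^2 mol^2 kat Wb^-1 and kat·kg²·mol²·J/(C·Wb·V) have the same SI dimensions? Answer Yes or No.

Yes

Left side:
  kat = s⁻¹·mol.
  Wb = kg·m²·s⁻²·A⁻¹.
  So Wb⁻¹ = kg⁻¹·m⁻²·s²·A.
  Combining: kg²·mol²·kat·Wb⁻¹ = kg² · mol² · (s⁻¹·mol) · (kg⁻¹·m⁻²·s²·A) = kg·m⁻²·s·A·mol³.
Right side:
  kat = mol/s = s⁻¹·mol (catalytic activity).
  C = A·s = s·A (charge = current × time).
  So C⁻¹ = s⁻¹·A⁻¹.
  Wb = V·s (flux: a volt is a weber per second),
      = kg·m²·s⁻²·A⁻¹.
  So Wb⁻¹ = kg⁻¹·m⁻²·s²·A.
  J = N·m (work = force × distance),
      = kg·m²·s⁻².
  V = W/A (potential = power per current),
      = kg·m²·s⁻³·A⁻¹.
  So V⁻¹ = kg⁻¹·m⁻²·s³·A.
  Combining: kat·kg²·C⁻¹·mol²·Wb⁻¹·J·V⁻¹ = (s⁻¹·mol) · kg² · (s⁻¹·A⁻¹) · mol² · (kg⁻¹·m⁻²·s²·A) · (kg·m²·s⁻²) · (kg⁻¹·m⁻²·s³·A) = kg·m⁻²·s·A·mol³.
Both reduce to kg·m⁻²·s·A·mol³.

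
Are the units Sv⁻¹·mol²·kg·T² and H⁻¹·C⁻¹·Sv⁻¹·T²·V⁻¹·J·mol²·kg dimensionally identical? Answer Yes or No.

Left side:
  Sv = m²·s⁻².
  So Sv⁻¹ = m⁻²·s².
  T = kg·s⁻²·A⁻¹.
  So T² = kg²·s⁻⁴·A⁻².
  Combining: Sv⁻¹·mol²·kg·T² = (m⁻²·s²) · mol² · kg · (kg²·s⁻⁴·A⁻²) = kg³·m⁻²·s⁻²·A⁻²·mol².
Right side:
  H = Wb/A (inductance = flux per current),
      = kg·m²·s⁻²·A⁻².
  So H⁻¹ = kg⁻¹·m⁻²·s²·A².
  C = A·s = s·A (charge = current × time).
  So C⁻¹ = s⁻¹·A⁻¹.
  Sv = J/kg (equivalent dose = energy per mass),
      = m²·s⁻².
  So Sv⁻¹ = m⁻²·s².
  T = Wb/m² (flux density = flux per area),
      = kg·s⁻²·A⁻¹.
  So T² = kg²·s⁻⁴·A⁻².
  V = W/A (potential = power per current),
      = kg·m²·s⁻³·A⁻¹.
  So V⁻¹ = kg⁻¹·m⁻²·s³·A.
  J = N·m (work = force × distance),
      = kg·m²·s⁻².
  Combining: H⁻¹·C⁻¹·Sv⁻¹·T²·V⁻¹·J·mol²·kg = (kg⁻¹·m⁻²·s²·A²) · (s⁻¹·A⁻¹) · (m⁻²·s²) · (kg²·s⁻⁴·A⁻²) · (kg⁻¹·m⁻²·s³·A) · (kg·m²·s⁻²) · mol² · kg = kg²·m⁻⁴·mol².
Left is kg³·m⁻²·s⁻²·A⁻²·mol²; right is kg²·m⁻⁴·mol² — different.

No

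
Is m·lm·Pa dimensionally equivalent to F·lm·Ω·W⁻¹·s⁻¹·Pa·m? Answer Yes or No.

Left side:
  lm = cd·sr = cd (luminous flux; sr is dimensionless).
  Pa = N/m² (pressure = force per area),
      = kg·m⁻¹·s⁻².
  Combining: m·lm·Pa = m · cd · (kg·m⁻¹·s⁻²) = kg·s⁻²·cd.
Right side:
  F = kg⁻¹·m⁻²·s⁴·A².
  lm = cd.
  Ω = kg·m²·s⁻³·A⁻².
  W = kg·m²·s⁻³.
  So W⁻¹ = kg⁻¹·m⁻²·s³.
  Pa = kg·m⁻¹·s⁻².
  Combining: F·lm·Ω·W⁻¹·s⁻¹·Pa·m = (kg⁻¹·m⁻²·s⁴·A²) · cd · (kg·m²·s⁻³·A⁻²) · (kg⁻¹·m⁻²·s³) · s⁻¹ · (kg·m⁻¹·s⁻²) · m = m⁻²·s·cd.
Left is kg·s⁻²·cd; right is m⁻²·s·cd — different.

No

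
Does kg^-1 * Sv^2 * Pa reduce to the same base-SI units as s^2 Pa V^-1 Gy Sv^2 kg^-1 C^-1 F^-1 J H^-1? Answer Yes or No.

No

Left side:
  Sv = m²·s⁻².
  So Sv² = m⁴·s⁻⁴.
  Pa = kg·m⁻¹·s⁻².
  Combining: kg⁻¹·Sv²·Pa = kg⁻¹ · (m⁴·s⁻⁴) · (kg·m⁻¹·s⁻²) = m³·s⁻⁶.
Right side:
  Pa = N/m² (pressure = force per area),
      = kg·m⁻¹·s⁻².
  V = W/A (potential = power per current),
      = kg·m²·s⁻³·A⁻¹.
  So V⁻¹ = kg⁻¹·m⁻²·s³·A.
  Gy = J/kg (absorbed dose = energy per mass),
      = m²·s⁻².
  Sv = J/kg (equivalent dose = energy per mass),
      = m²·s⁻².
  So Sv² = m⁴·s⁻⁴.
  C = A·s = s·A (charge = current × time).
  So C⁻¹ = s⁻¹·A⁻¹.
  F = C/V (capacitance = charge per voltage),
      = A·s/(kg·m²·s⁻³·A⁻¹) (substituting C and V),
      = kg⁻¹·m⁻²·s⁴·A².
  So F⁻¹ = kg·m²·s⁻⁴·A⁻².
  J = N·m (work = force × distance),
      = kg·m²·s⁻².
  H = Wb/A (inductance = flux per current),
      = kg·m²·s⁻²·A⁻².
  So H⁻¹ = kg⁻¹·m⁻²·s²·A².
  Combining: s²·Pa·V⁻¹·Gy·Sv²·kg⁻¹·C⁻¹·F⁻¹·J·H⁻¹ = s² · (kg·m⁻¹·s⁻²) · (kg⁻¹·m⁻²·s³·A) · (m²·s⁻²) · (m⁴·s⁻⁴) · kg⁻¹ · (s⁻¹·A⁻¹) · (kg·m²·s⁻⁴·A⁻²) · (kg·m²·s⁻²) · (kg⁻¹·m⁻²·s²·A²) = m⁵·s⁻⁸.
Left is m³·s⁻⁶; right is m⁵·s⁻⁸ — different.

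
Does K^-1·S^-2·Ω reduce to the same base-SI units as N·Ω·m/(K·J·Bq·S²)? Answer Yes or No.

No

Left side:
  S = kg⁻¹·m⁻²·s³·A².
  So S⁻² = kg²·m⁴·s⁻⁶·A⁻⁴.
  Ω = kg·m²·s⁻³·A⁻².
  Combining: K⁻¹·S⁻²·Ω = K⁻¹ · (kg²·m⁴·s⁻⁶·A⁻⁴) · (kg·m²·s⁻³·A⁻²) = kg³·m⁶·s⁻⁹·A⁻⁶·K⁻¹.
Right side:
  J = N·m (work = force × distance),
      = kg·m²·s⁻².
  So J⁻¹ = kg⁻¹·m⁻²·s².
  N = kg·m/s² = kg·m·s⁻² (force = mass × acceleration).
  Bq = 1/s = s⁻¹ (activity is decays per second).
  So Bq⁻¹ = s.
  S = 1/Ω (conductance is reciprocal resistance),
      = kg⁻¹·m⁻²·s³·A².
  So S⁻² = kg²·m⁴·s⁻⁶·A⁻⁴.
  Ω = V/A (resistance = voltage per current),
      = kg·m²·s⁻³·A⁻².
  Combining: K⁻¹·J⁻¹·N·Bq⁻¹·S⁻²·Ω·m = K⁻¹ · (kg⁻¹·m⁻²·s²) · (kg·m·s⁻²) · s · (kg²·m⁴·s⁻⁶·A⁻⁴) · (kg·m²·s⁻³·A⁻²) · m = kg³·m⁶·s⁻⁸·A⁻⁶·K⁻¹.
Left is kg³·m⁶·s⁻⁹·A⁻⁶·K⁻¹; right is kg³·m⁶·s⁻⁸·A⁻⁶·K⁻¹ — different.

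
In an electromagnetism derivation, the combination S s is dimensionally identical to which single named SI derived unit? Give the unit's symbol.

S = 1/Ω (conductance is reciprocal resistance),
    = kg⁻¹·m⁻²·s³·A².
Combining: S·s = (kg⁻¹·m⁻²·s³·A²) · s = kg⁻¹·m⁻²·s⁴·A².
kg⁻¹·m⁻²·s⁴·A² is the base-SI form of the farad.

F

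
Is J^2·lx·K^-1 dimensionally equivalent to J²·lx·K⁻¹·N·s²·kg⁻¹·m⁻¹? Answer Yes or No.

Left side:
  J = kg·m²·s⁻².
  So J² = kg²·m⁴·s⁻⁴.
  lx = m⁻²·cd.
  Combining: J²·lx·K⁻¹ = (kg²·m⁴·s⁻⁴) · (m⁻²·cd) · K⁻¹ = kg²·m²·s⁻⁴·K⁻¹·cd.
Right side:
  J = N·m (work = force × distance),
      = kg·m²·s⁻².
  So J² = kg²·m⁴·s⁻⁴.
  lx = lm/m² (illuminance = luminous flux per area),
      = m⁻²·cd.
  N = kg·m/s² = kg·m·s⁻² (force = mass × acceleration).
  Combining: J²·lx·K⁻¹·N·s²·kg⁻¹·m⁻¹ = (kg²·m⁴·s⁻⁴) · (m⁻²·cd) · K⁻¹ · (kg·m·s⁻²) · s² · kg⁻¹ · m⁻¹ = kg²·m²·s⁻⁴·K⁻¹·cd.
Both reduce to kg²·m²·s⁻⁴·K⁻¹·cd.

Yes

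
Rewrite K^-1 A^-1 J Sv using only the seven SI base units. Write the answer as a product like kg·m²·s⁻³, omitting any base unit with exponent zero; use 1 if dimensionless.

J = N·m (work = force × distance),
    = kg·m²·s⁻².
Sv = J/kg (equivalent dose = energy per mass),
    = m²·s⁻².
Combining: K⁻¹·A⁻¹·J·Sv = K⁻¹ · A⁻¹ · (kg·m²·s⁻²) · (m²·s⁻²) = kg·m⁴·s⁻⁴·A⁻¹·K⁻¹.

kg·m⁴·s⁻⁴·A⁻¹·K⁻¹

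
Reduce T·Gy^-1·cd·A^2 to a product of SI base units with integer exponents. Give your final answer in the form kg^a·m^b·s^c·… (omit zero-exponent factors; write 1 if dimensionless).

T = kg·s⁻²·A⁻¹.
Gy = m²·s⁻².
So Gy⁻¹ = m⁻²·s².
Combining: T·Gy⁻¹·cd·A² = (kg·s⁻²·A⁻¹) · (m⁻²·s²) · cd · A² = kg·m⁻²·A·cd.

kg·m⁻²·A·cd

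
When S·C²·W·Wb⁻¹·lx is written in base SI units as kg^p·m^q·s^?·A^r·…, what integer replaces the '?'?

S = kg⁻¹·m⁻²·s³·A².
C = s·A.
So C² = s²·A².
W = kg·m²·s⁻³.
Wb = kg·m²·s⁻²·A⁻¹.
So Wb⁻¹ = kg⁻¹·m⁻²·s²·A.
lx = m⁻²·cd.
Combining: S·C²·W·Wb⁻¹·lx = (kg⁻¹·m⁻²·s³·A²) · (s²·A²) · (kg·m²·s⁻³) · (kg⁻¹·m⁻²·s²·A) · (m⁻²·cd) = kg⁻¹·m⁻⁴·s⁴·A⁵·cd.
The exponent of s is 4.

4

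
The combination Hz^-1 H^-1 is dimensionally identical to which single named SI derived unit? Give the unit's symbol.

Hz = s⁻¹.
So Hz⁻¹ = s.
H = kg·m²·s⁻²·A⁻².
So H⁻¹ = kg⁻¹·m⁻²·s²·A².
Combining: Hz⁻¹·H⁻¹ = s · (kg⁻¹·m⁻²·s²·A²) = kg⁻¹·m⁻²·s³·A².
kg⁻¹·m⁻²·s³·A² is the base-SI form of the siemens.

S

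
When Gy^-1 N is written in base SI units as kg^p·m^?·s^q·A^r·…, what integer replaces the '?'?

Gy = m²·s⁻².
So Gy⁻¹ = m⁻²·s².
N = kg·m·s⁻².
Combining: Gy⁻¹·N = (m⁻²·s²) · (kg·m·s⁻²) = kg·m⁻¹.
The exponent of m is -1.

-1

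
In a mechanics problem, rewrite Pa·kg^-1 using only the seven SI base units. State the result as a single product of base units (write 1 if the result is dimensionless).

Pa = kg·m⁻¹·s⁻².
Combining: Pa·kg⁻¹ = (kg·m⁻¹·s⁻²) · kg⁻¹ = m⁻¹·s⁻².

m⁻¹·s⁻²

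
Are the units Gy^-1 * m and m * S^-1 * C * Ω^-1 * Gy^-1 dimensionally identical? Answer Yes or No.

No

Left side:
  Gy = m²·s⁻².
  So Gy⁻¹ = m⁻²·s².
  Combining: Gy⁻¹·m = (m⁻²·s²) · m = m⁻¹·s².
Right side:
  S = 1/Ω (conductance is reciprocal resistance),
      = kg⁻¹·m⁻²·s³·A².
  So S⁻¹ = kg·m²·s⁻³·A⁻².
  C = A·s = s·A (charge = current × time).
  Ω = V/A (resistance = voltage per current),
      = kg·m²·s⁻³·A⁻².
  So Ω⁻¹ = kg⁻¹·m⁻²·s³·A².
  Gy = J/kg (absorbed dose = energy per mass),
      = m²·s⁻².
  So Gy⁻¹ = m⁻²·s².
  Combining: m·S⁻¹·C·Ω⁻¹·Gy⁻¹ = m · (kg·m²·s⁻³·A⁻²) · (s·A) · (kg⁻¹·m⁻²·s³·A²) · (m⁻²·s²) = m⁻¹·s³·A.
Left is m⁻¹·s²; right is m⁻¹·s³·A — different.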